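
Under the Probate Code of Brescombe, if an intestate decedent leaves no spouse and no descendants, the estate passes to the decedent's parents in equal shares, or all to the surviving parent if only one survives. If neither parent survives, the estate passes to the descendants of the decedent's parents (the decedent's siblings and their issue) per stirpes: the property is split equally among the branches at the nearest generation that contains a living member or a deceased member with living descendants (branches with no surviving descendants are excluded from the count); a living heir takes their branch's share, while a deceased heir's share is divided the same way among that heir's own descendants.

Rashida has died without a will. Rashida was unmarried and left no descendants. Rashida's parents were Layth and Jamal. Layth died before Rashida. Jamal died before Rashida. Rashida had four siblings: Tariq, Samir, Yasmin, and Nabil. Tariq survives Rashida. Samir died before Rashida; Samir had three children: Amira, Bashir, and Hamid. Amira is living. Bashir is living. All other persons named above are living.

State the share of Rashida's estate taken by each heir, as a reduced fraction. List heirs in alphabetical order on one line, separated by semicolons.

Amira 1/12; Bashir 1/12; Hamid 1/12; Nabil 1/4; Tariq 1/4; Yasmin 1/4

Neither parent survives and there are no descendants, so the estate passes to Rashida's siblings and their issue per stirpes.
The estate is divided into 4 equal shares of 1/4 among Tariq, Samir, Yasmin, Nabil.
Tariq is living and takes 1/4.
Samir predeceased; the 1/4 allotted to Samir's branch passes to Samir's issue by representation.
The 1/4 is divided into 3 equal shares of 1/12 among Amira, Bashir, Hamid.
Amira is living and takes 1/12.
Bashir is living and takes 1/12.
Hamid is living and takes 1/12.
Yasmin is living and takes 1/4.
Nabil is living and takes 1/4.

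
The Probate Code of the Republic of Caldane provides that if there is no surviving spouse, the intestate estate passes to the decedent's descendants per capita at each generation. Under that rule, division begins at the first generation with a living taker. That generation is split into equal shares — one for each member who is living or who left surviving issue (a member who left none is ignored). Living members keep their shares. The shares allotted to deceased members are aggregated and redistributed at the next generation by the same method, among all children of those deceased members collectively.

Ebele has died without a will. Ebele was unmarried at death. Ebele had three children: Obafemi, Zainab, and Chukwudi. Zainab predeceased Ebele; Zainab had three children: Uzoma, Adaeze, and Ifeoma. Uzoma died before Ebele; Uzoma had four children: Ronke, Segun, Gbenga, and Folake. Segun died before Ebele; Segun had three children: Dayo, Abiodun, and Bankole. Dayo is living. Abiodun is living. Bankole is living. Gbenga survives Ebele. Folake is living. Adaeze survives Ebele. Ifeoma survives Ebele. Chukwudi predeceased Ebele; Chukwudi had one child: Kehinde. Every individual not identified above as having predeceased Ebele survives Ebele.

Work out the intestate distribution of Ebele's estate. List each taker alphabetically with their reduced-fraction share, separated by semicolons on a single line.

Abiodun 1/72; Adaeze 1/6; Bankole 1/72; Dayo 1/72; Folake 1/24; Gbenga 1/24; Ifeoma 1/6; Kehinde 1/6; Obafemi 1/3; Ronke 1/24

There is no surviving spouse, so the entire estate passes to Ebele's descendants per capita at each generation.
At generation 1 (Obafemi, Zainab, Chukwudi) there are 3 shares of (1)/3 = 1/3 each.
Living: Obafemi — each takes 1/3.
Deceased: Zainab and Chukwudi. Their combined 2/3 is pooled and carried to generation 2.
At generation 2 (Uzoma, Adaeze, Ifeoma, Kehinde) there are 4 shares of (2/3)/4 = 1/6 each.
Living: Adaeze, Ifeoma, and Kehinde — each takes 1/6.
Deceased: Uzoma. That 1/6 share is carried to generation 3.
At generation 3 (Ronke, Segun, Gbenga, Folake) there are 4 shares of (1/6)/4 = 1/24 each.
Living: Ronke, Gbenga, and Folake — each takes 1/24.
Deceased: Segun. That 1/24 share is carried to generation 4.
At generation 4 (Dayo, Abiodun, Bankole) there are 3 shares of (1/24)/3 = 1/72 each.
Living: Dayo, Abiodun, and Bankole — each takes 1/72.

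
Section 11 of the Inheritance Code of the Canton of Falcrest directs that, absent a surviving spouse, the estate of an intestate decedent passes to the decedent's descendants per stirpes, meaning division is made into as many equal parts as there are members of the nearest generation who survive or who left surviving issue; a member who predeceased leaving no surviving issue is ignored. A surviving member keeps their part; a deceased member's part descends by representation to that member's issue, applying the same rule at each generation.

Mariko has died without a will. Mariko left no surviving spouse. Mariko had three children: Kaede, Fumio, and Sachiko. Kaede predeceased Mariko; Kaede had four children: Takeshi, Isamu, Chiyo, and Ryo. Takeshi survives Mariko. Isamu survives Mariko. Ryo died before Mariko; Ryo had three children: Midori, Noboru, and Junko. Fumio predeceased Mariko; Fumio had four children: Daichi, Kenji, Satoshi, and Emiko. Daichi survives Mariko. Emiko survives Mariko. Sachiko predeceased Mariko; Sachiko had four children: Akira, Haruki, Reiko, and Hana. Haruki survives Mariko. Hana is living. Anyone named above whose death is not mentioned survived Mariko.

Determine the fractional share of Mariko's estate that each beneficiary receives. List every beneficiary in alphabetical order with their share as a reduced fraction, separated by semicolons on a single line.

There is no surviving spouse, so the entire estate passes to Mariko's descendants per stirpes.
The estate is divided into 3 equal shares of 1/3 among Kaede, Fumio, Sachiko.
Kaede predeceased; the 1/3 allotted to Kaede's branch passes to Kaede's issue by representation.
The 1/3 is divided into 4 equal shares of 1/12 among Takeshi, Isamu, Chiyo, Ryo.
Takeshi is living and takes 1/12.
Isamu is living and takes 1/12.
Chiyo is living and takes 1/12.
Ryo predeceased; the 1/12 allotted to Ryo's branch passes to Ryo's issue by representation.
The 1/12 is divided into 3 equal shares of 1/36 among Midori, Noboru, Junko.
Midori is living and takes 1/36.
Noboru is living and takes 1/36.
Junko is living and takes 1/36.
Fumio predeceased; the 1/3 allotted to Fumio's branch passes to Fumio's issue by representation.
The 1/3 is divided into 4 equal shares of 1/12 among Daichi, Kenji, Satoshi, Emiko.
Daichi is living and takes 1/12.
Kenji is living and takes 1/12.
Satoshi is living and takes 1/12.
Emiko is living and takes 1/12.
Sachiko predeceased; the 1/3 allotted to Sachiko's branch passes to Sachiko's issue by representation.
The 1/3 is divided into 4 equal shares of 1/12 among Akira, Haruki, Reiko, Hana.
Akira is living and takes 1/12.
Haruki is living and takes 1/12.
Reiko is living and takes 1/12.
Hana is living and takes 1/12.

Akira 1/12; Chiyo 1/12; Daichi 1/12; Emiko 1/12; Hana 1/12; Haruki 1/12; Isamu 1/12; Junko 1/36; Kenji 1/12; Midori 1/36; Noboru 1/36; Reiko 1/12; Satoshi 1/12; Takeshi 1/12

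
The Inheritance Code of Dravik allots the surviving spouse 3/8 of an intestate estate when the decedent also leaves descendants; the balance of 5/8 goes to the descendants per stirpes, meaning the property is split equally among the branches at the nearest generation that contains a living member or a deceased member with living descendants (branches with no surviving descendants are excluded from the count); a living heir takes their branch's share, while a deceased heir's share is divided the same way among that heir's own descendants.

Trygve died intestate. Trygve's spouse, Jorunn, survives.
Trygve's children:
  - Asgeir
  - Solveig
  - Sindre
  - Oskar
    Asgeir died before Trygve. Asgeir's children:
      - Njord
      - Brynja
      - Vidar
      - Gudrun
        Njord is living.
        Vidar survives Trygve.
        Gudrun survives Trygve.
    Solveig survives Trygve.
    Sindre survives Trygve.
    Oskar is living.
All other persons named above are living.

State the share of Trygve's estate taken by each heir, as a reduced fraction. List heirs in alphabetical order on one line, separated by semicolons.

Brynja 5/128; Gudrun 5/128; Jorunn 3/8; Njord 5/128; Oskar 5/32; Sindre 5/32; Solveig 5/32; Vidar 5/128

Jorunn, as surviving spouse, takes 3/8.
The remaining 5/8 passes to Trygve's descendants per stirpes.
The 5/8 is divided into 4 equal shares of 5/32 among Asgeir, Solveig, Sindre, Oskar.
Asgeir predeceased; the 5/32 allotted to Asgeir's branch passes to Asgeir's issue by representation.
The 5/32 is divided into 4 equal shares of 5/128 among Njord, Brynja, Vidar, Gudrun.
Njord is living and takes 5/128.
Brynja is living and takes 5/128.
Vidar is living and takes 5/128.
Gudrun is living and takes 5/128.
Solveig is living and takes 5/32.
Sindre is living and takes 5/32.
Oskar is living and takes 5/32.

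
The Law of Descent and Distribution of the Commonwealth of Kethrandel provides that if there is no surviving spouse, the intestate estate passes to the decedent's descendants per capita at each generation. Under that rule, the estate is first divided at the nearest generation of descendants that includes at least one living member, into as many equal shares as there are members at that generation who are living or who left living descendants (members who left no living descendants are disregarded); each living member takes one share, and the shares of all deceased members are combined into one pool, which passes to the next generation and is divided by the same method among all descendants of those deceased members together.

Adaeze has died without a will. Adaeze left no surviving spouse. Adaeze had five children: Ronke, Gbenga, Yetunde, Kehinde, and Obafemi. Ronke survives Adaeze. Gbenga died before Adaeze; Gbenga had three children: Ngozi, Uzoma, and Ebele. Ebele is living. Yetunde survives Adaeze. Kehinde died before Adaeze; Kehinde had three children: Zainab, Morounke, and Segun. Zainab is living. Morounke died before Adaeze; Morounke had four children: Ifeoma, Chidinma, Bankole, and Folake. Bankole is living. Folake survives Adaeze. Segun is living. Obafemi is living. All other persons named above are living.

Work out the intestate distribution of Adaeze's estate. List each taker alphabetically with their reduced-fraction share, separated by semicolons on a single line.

There is no surviving spouse, so the entire estate passes to Adaeze's descendants per capita at each generation.
At generation 1 (Ronke, Gbenga, Yetunde, Kehinde, Obafemi) there are 5 shares of (1)/5 = 1/5 each.
Living: Ronke, Yetunde, and Obafemi — each takes 1/5.
Deceased: Gbenga and Kehinde. Their combined 2/5 is pooled and carried to generation 2.
At generation 2 (Ngozi, Uzoma, Ebele, Zainab, Morounke, Segun) there are 6 shares of (2/5)/6 = 1/15 each.
Living: Ngozi, Uzoma, Ebele, Zainab, and Segun — each takes 1/15.
Deceased: Morounke. That 1/15 share is carried to generation 3.
At generation 3 (Ifeoma, Chidinma, Bankole, Folake) there are 4 shares of (1/15)/4 = 1/60 each.
Living: Ifeoma, Chidinma, Bankole, and Folake — each takes 1/60.

Bankole 1/60; Chidinma 1/60; Ebele 1/15; Folake 1/60; Ifeoma 1/60; Ngozi 1/15; Obafemi 1/5; Ronke 1/5; Segun 1/15; Uzoma 1/15; Yetunde 1/5; Zainab 1/15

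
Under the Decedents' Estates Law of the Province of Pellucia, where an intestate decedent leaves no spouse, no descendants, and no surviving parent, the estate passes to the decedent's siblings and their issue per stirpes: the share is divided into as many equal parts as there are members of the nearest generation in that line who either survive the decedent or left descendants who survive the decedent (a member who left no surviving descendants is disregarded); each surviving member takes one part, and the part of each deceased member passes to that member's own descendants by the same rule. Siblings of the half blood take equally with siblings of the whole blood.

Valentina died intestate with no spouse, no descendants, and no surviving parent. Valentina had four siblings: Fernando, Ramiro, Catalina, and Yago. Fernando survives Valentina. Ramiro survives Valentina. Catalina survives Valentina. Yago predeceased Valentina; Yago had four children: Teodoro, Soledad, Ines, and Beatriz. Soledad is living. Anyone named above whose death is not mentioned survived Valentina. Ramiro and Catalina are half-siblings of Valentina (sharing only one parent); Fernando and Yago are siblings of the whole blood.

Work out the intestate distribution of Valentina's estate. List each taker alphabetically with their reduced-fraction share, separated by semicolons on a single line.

Beatriz 1/16; Catalina 1/4; Fernando 1/4; Ines 1/16; Ramiro 1/4; Soledad 1/16; Teodoro 1/16

No spouse, descendants, or parent survives, so the estate passes to Valentina's siblings per stirpes.
Half-blood and whole-blood siblings take equally under the stated rule.
The estate is divided into 4 equal shares of 1/4 among Fernando, Ramiro, Catalina, Yago.
Fernando is living and takes 1/4.
Ramiro is living and takes 1/4.
Catalina is living and takes 1/4.
Yago predeceased; the 1/4 allotted to Yago's branch passes to Yago's issue by representation.
The 1/4 is divided into 4 equal shares of 1/16 among Teodoro, Soledad, Ines, Beatriz.
Teodoro is living and takes 1/16.
Soledad is living and takes 1/16.
Ines is living and takes 1/16.
Beatriz is living and takes 1/16.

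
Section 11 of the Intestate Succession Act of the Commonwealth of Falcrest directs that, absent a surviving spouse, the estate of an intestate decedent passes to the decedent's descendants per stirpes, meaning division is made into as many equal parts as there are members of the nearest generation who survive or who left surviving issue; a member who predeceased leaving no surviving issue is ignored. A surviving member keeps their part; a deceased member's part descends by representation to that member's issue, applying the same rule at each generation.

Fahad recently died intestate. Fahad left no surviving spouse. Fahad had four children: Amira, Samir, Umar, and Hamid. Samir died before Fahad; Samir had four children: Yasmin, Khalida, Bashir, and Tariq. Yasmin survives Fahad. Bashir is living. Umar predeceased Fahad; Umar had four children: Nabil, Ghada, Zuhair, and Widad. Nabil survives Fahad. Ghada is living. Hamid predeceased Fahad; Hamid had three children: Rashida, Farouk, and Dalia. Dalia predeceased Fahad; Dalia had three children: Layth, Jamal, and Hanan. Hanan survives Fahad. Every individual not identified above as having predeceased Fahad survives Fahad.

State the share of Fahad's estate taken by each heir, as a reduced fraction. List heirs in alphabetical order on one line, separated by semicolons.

Amira 1/4; Bashir 1/16; Farouk 1/12; Ghada 1/16; Hanan 1/36; Jamal 1/36; Khalida 1/16; Layth 1/36; Nabil 1/16; Rashida 1/12; Tariq 1/16; Widad 1/16; Yasmin 1/16; Zuhair 1/16

There is no surviving spouse, so the entire estate passes to Fahad's descendants per stirpes.
The estate is divided into 4 equal shares of 1/4 among Amira, Samir, Umar, Hamid.
Amira is living and takes 1/4.
Samir predeceased; the 1/4 allotted to Samir's branch passes to Samir's issue by representation.
The 1/4 is divided into 4 equal shares of 1/16 among Yasmin, Khalida, Bashir, Tariq.
Yasmin is living and takes 1/16.
Khalida is living and takes 1/16.
Bashir is living and takes 1/16.
Tariq is living and takes 1/16.
Umar predeceased; the 1/4 allotted to Umar's branch passes to Umar's issue by representation.
The 1/4 is divided into 4 equal shares of 1/16 among Nabil, Ghada, Zuhair, Widad.
Nabil is living and takes 1/16.
Ghada is living and takes 1/16.
Zuhair is living and takes 1/16.
Widad is living and takes 1/16.
Hamid predeceased; the 1/4 allotted to Hamid's branch passes to Hamid's issue by representation.
The 1/4 is divided into 3 equal shares of 1/12 among Rashida, Farouk, Dalia.
Rashida is living and takes 1/12.
Farouk is living and takes 1/12.
Dalia predeceased; the 1/12 allotted to Dalia's branch passes to Dalia's issue by representation.
The 1/12 is divided into 3 equal shares of 1/36 among Layth, Jamal, Hanan.
Layth is living and takes 1/36.
Jamal is living and takes 1/36.
Hanan is living and takes 1/36.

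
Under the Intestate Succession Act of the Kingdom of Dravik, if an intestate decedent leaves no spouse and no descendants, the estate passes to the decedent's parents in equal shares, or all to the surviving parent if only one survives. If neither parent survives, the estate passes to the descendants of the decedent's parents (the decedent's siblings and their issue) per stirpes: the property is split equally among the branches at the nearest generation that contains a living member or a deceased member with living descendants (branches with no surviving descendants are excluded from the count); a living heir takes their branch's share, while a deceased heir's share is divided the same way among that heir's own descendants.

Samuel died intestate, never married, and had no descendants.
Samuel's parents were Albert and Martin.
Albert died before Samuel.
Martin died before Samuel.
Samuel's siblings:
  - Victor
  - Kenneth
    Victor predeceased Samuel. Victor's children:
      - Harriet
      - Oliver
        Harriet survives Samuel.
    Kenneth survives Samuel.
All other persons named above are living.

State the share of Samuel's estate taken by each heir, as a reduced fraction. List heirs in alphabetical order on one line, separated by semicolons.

Harriet 1/4; Kenneth 1/2; Oliver 1/4

Neither parent survives and there are no descendants, so the estate passes to Samuel's siblings and their issue per stirpes.
The estate is divided into 2 equal shares of 1/2 among Victor, Kenneth.
Victor predeceased; the 1/2 allotted to Victor's branch passes to Victor's issue by representation.
The 1/2 is divided into 2 equal shares of 1/4 among Harriet, Oliver.
Harriet is living and takes 1/4.
Oliver is living and takes 1/4.
Kenneth is living and takes 1/2.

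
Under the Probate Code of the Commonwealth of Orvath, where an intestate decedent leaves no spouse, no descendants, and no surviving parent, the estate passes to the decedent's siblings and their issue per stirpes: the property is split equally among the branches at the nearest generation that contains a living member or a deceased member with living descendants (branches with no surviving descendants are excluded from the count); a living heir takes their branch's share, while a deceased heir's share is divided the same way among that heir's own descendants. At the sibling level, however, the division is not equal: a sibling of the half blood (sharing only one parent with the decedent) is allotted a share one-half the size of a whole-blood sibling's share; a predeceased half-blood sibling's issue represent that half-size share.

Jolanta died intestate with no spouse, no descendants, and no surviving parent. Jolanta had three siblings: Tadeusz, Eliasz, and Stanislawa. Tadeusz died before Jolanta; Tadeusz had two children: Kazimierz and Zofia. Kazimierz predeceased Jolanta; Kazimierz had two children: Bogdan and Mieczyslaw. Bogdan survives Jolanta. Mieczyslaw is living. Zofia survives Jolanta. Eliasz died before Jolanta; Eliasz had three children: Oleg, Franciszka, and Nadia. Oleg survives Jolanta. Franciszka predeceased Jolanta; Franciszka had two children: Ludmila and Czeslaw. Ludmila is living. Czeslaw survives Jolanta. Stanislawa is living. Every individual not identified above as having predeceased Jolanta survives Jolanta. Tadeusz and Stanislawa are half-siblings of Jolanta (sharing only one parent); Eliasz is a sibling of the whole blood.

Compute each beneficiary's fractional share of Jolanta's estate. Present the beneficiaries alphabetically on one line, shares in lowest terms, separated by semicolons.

No spouse, descendants, or parent survives, so the estate passes to Jolanta's siblings per stirpes.
Half-blood siblings count for one-half the weight of whole-blood siblings at the initial division.
Dividing 1 in proportion to weights (total weight 2): Tadeusz (weight 1/2) → 1/4; Eliasz (weight 1) → 1/2; Stanislawa (weight 1/2) → 1/4.
Tadeusz predeceased; the 1/4 allotted to Tadeusz's branch passes to Tadeusz's issue by representation.
The 1/4 is divided into 2 equal shares of 1/8 among Kazimierz, Zofia.
Kazimierz predeceased; the 1/8 allotted to Kazimierz's branch passes to Kazimierz's issue by representation.
The 1/8 is divided into 2 equal shares of 1/16 among Bogdan, Mieczyslaw.
Bogdan is living and takes 1/16.
Mieczyslaw is living and takes 1/16.
Zofia is living and takes 1/8.
Eliasz predeceased; the 1/2 allotted to Eliasz's branch passes to Eliasz's issue by representation.
The 1/2 is divided into 3 equal shares of 1/6 among Oleg, Franciszka, Nadia.
Oleg is living and takes 1/6.
Franciszka predeceased; the 1/6 allotted to Franciszka's branch passes to Franciszka's issue by representation.
The 1/6 is divided into 2 equal shares of 1/12 among Ludmila, Czeslaw.
Ludmila is living and takes 1/12.
Czeslaw is living and takes 1/12.
Nadia is living and takes 1/6.
Stanislawa is living and takes 1/4.

Bogdan 1/16; Czeslaw 1/12; Ludmila 1/12; Mieczyslaw 1/16; Nadia 1/6; Oleg 1/6; Stanislawa 1/4; Zofia 1/8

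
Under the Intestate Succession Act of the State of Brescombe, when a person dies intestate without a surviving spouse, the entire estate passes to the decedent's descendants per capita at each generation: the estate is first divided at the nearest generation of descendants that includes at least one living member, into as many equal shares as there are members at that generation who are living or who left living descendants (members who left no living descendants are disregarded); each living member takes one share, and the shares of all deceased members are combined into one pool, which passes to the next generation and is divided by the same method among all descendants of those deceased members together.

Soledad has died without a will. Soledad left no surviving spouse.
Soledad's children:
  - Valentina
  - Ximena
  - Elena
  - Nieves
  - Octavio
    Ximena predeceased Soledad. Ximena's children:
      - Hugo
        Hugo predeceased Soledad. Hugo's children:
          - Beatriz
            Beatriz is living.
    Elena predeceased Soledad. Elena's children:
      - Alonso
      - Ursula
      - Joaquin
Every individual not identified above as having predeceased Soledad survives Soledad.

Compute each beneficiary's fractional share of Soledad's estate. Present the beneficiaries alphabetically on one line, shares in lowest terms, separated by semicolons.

There is no surviving spouse, so the entire estate passes to Soledad's descendants per capita at each generation.
At generation 1 (Valentina, Ximena, Elena, Nieves, Octavio) there are 5 shares of (1)/5 = 1/5 each.
Living: Valentina, Nieves, and Octavio — each takes 1/5.
Deceased: Ximena and Elena. Their combined 2/5 is pooled and carried to generation 2.
At generation 2 (Hugo, Alonso, Ursula, Joaquin) there are 4 shares of (2/5)/4 = 1/10 each.
Living: Alonso, Ursula, and Joaquin — each takes 1/10.
Deceased: Hugo. That 1/10 share is carried to generation 3.
At generation 3 (Beatriz) there are 1 shares of (1/10)/1 = 1/10 each.
Living: Beatriz — each takes 1/10.

Alonso 1/10; Beatriz 1/10; Joaquin 1/10; Nieves 1/5; Octavio 1/5; Ursula 1/10; Valentina 1/5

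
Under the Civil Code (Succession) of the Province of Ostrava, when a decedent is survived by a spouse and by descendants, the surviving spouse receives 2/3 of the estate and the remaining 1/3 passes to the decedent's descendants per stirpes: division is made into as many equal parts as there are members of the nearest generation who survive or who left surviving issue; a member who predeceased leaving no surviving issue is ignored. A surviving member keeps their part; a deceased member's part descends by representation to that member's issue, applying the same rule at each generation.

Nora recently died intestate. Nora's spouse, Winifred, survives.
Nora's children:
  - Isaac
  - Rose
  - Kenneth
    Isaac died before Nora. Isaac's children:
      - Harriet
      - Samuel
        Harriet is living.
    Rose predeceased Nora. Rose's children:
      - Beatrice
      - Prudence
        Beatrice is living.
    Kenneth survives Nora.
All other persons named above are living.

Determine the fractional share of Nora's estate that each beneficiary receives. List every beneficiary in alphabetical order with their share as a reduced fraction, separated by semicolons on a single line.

Beatrice 1/18; Harriet 1/18; Kenneth 1/9; Prudence 1/18; Samuel 1/18; Winifred 2/3

Winifred, as surviving spouse, takes 2/3.
The remaining 1/3 passes to Nora's descendants per stirpes.
The 1/3 is divided into 3 equal shares of 1/9 among Isaac, Rose, Kenneth.
Isaac predeceased; the 1/9 allotted to Isaac's branch passes to Isaac's issue by representation.
The 1/9 is divided into 2 equal shares of 1/18 among Harriet, Samuel.
Harriet is living and takes 1/18.
Samuel is living and takes 1/18.
Rose predeceased; the 1/9 allotted to Rose's branch passes to Rose's issue by representation.
The 1/9 is divided into 2 equal shares of 1/18 among Beatrice, Prudence.
Beatrice is living and takes 1/18.
Prudence is living and takes 1/18.
Kenneth is living and takes 1/9.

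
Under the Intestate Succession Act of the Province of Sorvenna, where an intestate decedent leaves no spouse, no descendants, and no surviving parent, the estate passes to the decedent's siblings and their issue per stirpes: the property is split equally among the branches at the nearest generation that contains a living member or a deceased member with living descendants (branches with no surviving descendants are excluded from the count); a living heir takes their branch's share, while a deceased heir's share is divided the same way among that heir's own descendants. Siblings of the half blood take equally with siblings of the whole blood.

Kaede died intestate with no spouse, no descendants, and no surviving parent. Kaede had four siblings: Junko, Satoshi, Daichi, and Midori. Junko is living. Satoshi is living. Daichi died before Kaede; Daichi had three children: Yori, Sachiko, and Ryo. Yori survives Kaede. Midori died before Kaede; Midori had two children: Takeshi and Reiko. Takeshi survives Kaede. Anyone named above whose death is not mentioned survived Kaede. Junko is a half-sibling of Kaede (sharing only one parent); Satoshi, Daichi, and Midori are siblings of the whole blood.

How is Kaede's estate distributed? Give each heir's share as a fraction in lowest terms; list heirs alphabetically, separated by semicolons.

No spouse, descendants, or parent survives, so the estate passes to Kaede's siblings per stirpes.
Half-blood and whole-blood siblings take equally under the stated rule.
The estate is divided into 4 equal shares of 1/4 among Junko, Satoshi, Daichi, Midori.
Junko is living and takes 1/4.
Satoshi is living and takes 1/4.
Daichi predeceased; the 1/4 allotted to Daichi's branch passes to Daichi's issue by representation.
The 1/4 is divided into 3 equal shares of 1/12 among Yori, Sachiko, Ryo.
Yori is living and takes 1/12.
Sachiko is living and takes 1/12.
Ryo is living and takes 1/12.
Midori predeceased; the 1/4 allotted to Midori's branch passes to Midori's issue by representation.
The 1/4 is divided into 2 equal shares of 1/8 among Takeshi, Reiko.
Takeshi is living and takes 1/8.
Reiko is living and takes 1/8.

Junko 1/4; Reiko 1/8; Ryo 1/12; Sachiko 1/12; Satoshi 1/4; Takeshi 1/8; Yori 1/12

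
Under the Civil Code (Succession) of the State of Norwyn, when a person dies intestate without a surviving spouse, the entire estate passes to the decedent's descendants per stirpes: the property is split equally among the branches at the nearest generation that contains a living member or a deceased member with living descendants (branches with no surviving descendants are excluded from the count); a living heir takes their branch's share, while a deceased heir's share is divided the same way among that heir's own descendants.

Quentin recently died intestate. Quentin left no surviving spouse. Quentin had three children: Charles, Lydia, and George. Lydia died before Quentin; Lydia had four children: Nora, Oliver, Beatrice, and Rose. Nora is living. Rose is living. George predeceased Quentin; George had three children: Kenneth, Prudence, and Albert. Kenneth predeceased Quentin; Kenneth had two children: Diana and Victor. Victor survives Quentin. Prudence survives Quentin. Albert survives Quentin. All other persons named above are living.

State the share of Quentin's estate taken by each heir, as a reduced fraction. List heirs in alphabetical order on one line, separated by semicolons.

Albert 1/9; Beatrice 1/12; Charles 1/3; Diana 1/18; Nora 1/12; Oliver 1/12; Prudence 1/9; Rose 1/12; Victor 1/18

There is no surviving spouse, so the entire estate passes to Quentin's descendants per stirpes.
The estate is divided into 3 equal shares of 1/3 among Charles, Lydia, George.
Charles is living and takes 1/3.
Lydia predeceased; the 1/3 allotted to Lydia's branch passes to Lydia's issue by representation.
The 1/3 is divided into 4 equal shares of 1/12 among Nora, Oliver, Beatrice, Rose.
Nora is living and takes 1/12.
Oliver is living and takes 1/12.
Beatrice is living and takes 1/12.
Rose is living and takes 1/12.
George predeceased; the 1/3 allotted to George's branch passes to George's issue by representation.
The 1/3 is divided into 3 equal shares of 1/9 among Kenneth, Prudence, Albert.
Kenneth predeceased; the 1/9 allotted to Kenneth's branch passes to Kenneth's issue by representation.
The 1/9 is divided into 2 equal shares of 1/18 among Diana, Victor.
Diana is living and takes 1/18.
Victor is living and takes 1/18.
Prudence is living and takes 1/9.
Albert is living and takes 1/9.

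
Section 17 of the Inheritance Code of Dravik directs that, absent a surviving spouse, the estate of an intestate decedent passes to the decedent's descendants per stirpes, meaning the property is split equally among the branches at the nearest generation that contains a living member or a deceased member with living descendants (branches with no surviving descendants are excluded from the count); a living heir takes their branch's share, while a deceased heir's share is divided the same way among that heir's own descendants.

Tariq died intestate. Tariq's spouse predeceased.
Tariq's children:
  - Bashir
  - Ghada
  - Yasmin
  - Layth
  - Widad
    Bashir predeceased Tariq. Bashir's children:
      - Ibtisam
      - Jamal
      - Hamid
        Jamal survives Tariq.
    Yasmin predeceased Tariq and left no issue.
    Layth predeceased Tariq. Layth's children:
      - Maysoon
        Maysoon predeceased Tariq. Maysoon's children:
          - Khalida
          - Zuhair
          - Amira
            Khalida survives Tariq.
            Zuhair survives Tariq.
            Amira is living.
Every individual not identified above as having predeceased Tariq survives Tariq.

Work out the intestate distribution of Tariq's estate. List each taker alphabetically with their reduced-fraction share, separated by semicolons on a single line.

There is no surviving spouse, so the entire estate passes to Tariq's descendants per stirpes.
Yasmin left no surviving issue, so that branch lapses and is disregarded.
The estate is divided into 4 equal shares of 1/4 among Bashir, Ghada, Layth, Widad.
Bashir predeceased; the 1/4 allotted to Bashir's branch passes to Bashir's issue by representation.
The 1/4 is divided into 3 equal shares of 1/12 among Ibtisam, Jamal, Hamid.
Ibtisam is living and takes 1/12.
Jamal is living and takes 1/12.
Hamid is living and takes 1/12.
Ghada is living and takes 1/4.
Layth predeceased; the 1/4 allotted to Layth's branch passes to Layth's issue by representation.
Maysoon's line is the sole branch at this level, so the full 1/4 passes to Maysoon's issue by representation.
The 1/4 is divided into 3 equal shares of 1/12 among Khalida, Zuhair, Amira.
Khalida is living and takes 1/12.
Zuhair is living and takes 1/12.
Amira is living and takes 1/12.
Widad is living and takes 1/4.

Amira 1/12; Ghada 1/4; Hamid 1/12; Ibtisam 1/12; Jamal 1/12; Khalida 1/12; Widad 1/4; Zuhair 1/12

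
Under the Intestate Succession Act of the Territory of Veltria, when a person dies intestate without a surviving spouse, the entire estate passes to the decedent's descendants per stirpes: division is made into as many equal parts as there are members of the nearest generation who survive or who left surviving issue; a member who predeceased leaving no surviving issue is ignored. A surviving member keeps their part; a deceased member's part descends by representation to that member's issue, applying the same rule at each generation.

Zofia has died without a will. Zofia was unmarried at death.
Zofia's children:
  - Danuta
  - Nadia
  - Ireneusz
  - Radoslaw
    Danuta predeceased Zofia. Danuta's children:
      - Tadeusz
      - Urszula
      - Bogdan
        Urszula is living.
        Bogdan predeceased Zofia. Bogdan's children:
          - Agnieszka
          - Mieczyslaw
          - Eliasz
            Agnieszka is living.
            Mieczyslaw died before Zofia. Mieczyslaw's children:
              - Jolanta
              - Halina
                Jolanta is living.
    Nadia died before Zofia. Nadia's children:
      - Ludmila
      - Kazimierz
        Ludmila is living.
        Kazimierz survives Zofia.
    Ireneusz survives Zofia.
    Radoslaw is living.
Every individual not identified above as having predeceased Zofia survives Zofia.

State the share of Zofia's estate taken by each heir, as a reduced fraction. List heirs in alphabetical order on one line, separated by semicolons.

There is no surviving spouse, so the entire estate passes to Zofia's descendants per stirpes.
The estate is divided into 4 equal shares of 1/4 among Danuta, Nadia, Ireneusz, Radoslaw.
Danuta predeceased; the 1/4 allotted to Danuta's branch passes to Danuta's issue by representation.
The 1/4 is divided into 3 equal shares of 1/12 among Tadeusz, Urszula, Bogdan.
Tadeusz is living and takes 1/12.
Urszula is living and takes 1/12.
Bogdan predeceased; the 1/12 allotted to Bogdan's branch passes to Bogdan's issue by representation.
The 1/12 is divided into 3 equal shares of 1/36 among Agnieszka, Mieczyslaw, Eliasz.
Agnieszka is living and takes 1/36.
Mieczyslaw predeceased; the 1/36 allotted to Mieczyslaw's branch passes to Mieczyslaw's issue by representation.
The 1/36 is divided into 2 equal shares of 1/72 among Jolanta, Halina.
Jolanta is living and takes 1/72.
Halina is living and takes 1/72.
Eliasz is living and takes 1/36.
Nadia predeceased; the 1/4 allotted to Nadia's branch passes to Nadia's issue by representation.
The 1/4 is divided into 2 equal shares of 1/8 among Ludmila, Kazimierz.
Ludmila is living and takes 1/8.
Kazimierz is living and takes 1/8.
Ireneusz is living and takes 1/4.
Radoslaw is living and takes 1/4.

Agnieszka 1/36; Eliasz 1/36; Halina 1/72; Ireneusz 1/4; Jolanta 1/72; Kazimierz 1/8; Ludmila 1/8; Radoslaw 1/4; Tadeusz 1/12; Urszula 1/12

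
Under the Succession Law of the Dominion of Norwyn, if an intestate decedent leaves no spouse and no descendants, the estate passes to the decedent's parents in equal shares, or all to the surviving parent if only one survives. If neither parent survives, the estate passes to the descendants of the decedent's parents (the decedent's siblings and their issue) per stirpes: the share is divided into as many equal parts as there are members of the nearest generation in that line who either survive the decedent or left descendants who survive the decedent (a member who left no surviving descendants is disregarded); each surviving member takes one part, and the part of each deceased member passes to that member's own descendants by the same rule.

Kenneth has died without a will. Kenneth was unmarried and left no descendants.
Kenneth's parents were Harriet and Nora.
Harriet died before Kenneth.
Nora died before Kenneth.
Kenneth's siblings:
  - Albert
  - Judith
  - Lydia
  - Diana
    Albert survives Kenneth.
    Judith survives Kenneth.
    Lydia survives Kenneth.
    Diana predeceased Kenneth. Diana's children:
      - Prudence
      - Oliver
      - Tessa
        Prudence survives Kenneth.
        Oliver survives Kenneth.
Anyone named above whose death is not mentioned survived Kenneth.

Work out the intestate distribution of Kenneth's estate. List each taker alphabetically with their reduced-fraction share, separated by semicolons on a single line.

Neither parent survives and there are no descendants, so the estate passes to Kenneth's siblings and their issue per stirpes.
The estate is divided into 4 equal shares of 1/4 among Albert, Judith, Lydia, Diana.
Albert is living and takes 1/4.
Judith is living and takes 1/4.
Lydia is living and takes 1/4.
Diana predeceased; the 1/4 allotted to Diana's branch passes to Diana's issue by representation.
The 1/4 is divided into 3 equal shares of 1/12 among Prudence, Oliver, Tessa.
Prudence is living and takes 1/12.
Oliver is living and takes 1/12.
Tessa is living and takes 1/12.

Albert 1/4; Judith 1/4; Lydia 1/4; Oliver 1/12; Prudence 1/12; Tessa 1/12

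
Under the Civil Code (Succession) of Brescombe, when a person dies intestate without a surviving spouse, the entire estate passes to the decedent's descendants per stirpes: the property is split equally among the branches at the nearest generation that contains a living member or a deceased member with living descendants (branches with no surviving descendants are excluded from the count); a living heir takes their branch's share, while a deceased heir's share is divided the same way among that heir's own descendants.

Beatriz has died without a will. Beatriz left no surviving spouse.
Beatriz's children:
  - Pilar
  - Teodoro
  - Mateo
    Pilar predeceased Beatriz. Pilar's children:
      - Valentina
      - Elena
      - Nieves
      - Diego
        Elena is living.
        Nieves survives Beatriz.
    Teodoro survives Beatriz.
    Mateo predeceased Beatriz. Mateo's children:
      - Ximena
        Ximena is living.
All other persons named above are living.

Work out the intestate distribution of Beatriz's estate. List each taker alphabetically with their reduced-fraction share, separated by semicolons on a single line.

Diego 1/12; Elena 1/12; Nieves 1/12; Teodoro 1/3; Valentina 1/12; Ximena 1/3

There is no surviving spouse, so the entire estate passes to Beatriz's descendants per stirpes.
The estate is divided into 3 equal shares of 1/3 among Pilar, Teodoro, Mateo.
Pilar predeceased; the 1/3 allotted to Pilar's branch passes to Pilar's issue by representation.
The 1/3 is divided into 4 equal shares of 1/12 among Valentina, Elena, Nieves, Diego.
Valentina is living and takes 1/12.
Elena is living and takes 1/12.
Nieves is living and takes 1/12.
Diego is living and takes 1/12.
Teodoro is living and takes 1/3.
Mateo predeceased; the 1/3 allotted to Mateo's branch passes to Mateo's issue by representation.
Ximena is the sole taker at this level and receives the full 1/3.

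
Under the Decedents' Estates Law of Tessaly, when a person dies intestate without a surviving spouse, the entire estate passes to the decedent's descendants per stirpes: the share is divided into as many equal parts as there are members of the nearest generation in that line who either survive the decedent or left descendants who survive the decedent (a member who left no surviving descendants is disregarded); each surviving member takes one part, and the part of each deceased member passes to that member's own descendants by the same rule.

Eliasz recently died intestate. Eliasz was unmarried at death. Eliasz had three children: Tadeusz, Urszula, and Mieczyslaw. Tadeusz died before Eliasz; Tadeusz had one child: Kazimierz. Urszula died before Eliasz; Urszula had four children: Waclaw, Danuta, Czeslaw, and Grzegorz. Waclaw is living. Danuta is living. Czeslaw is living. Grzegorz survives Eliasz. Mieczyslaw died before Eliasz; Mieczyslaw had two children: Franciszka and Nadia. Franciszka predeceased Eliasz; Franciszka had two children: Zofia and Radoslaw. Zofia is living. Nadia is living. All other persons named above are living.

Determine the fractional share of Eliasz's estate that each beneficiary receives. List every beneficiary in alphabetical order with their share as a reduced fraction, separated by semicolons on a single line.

Czeslaw 1/12; Danuta 1/12; Grzegorz 1/12; Kazimierz 1/3; Nadia 1/6; Radoslaw 1/12; Waclaw 1/12; Zofia 1/12

There is no surviving spouse, so the entire estate passes to Eliasz's descendants per stirpes.
The estate is divided into 3 equal shares of 1/3 among Tadeusz, Urszula, Mieczyslaw.
Tadeusz predeceased; the 1/3 allotted to Tadeusz's branch passes to Tadeusz's issue by representation.
Kazimierz is the sole taker at this level and receives the full 1/3.
Urszula predeceased; the 1/3 allotted to Urszula's branch passes to Urszula's issue by representation.
The 1/3 is divided into 4 equal shares of 1/12 among Waclaw, Danuta, Czeslaw, Grzegorz.
Waclaw is living and takes 1/12.
Danuta is living and takes 1/12.
Czeslaw is living and takes 1/12.
Grzegorz is living and takes 1/12.
Mieczyslaw predeceased; the 1/3 allotted to Mieczyslaw's branch passes to Mieczyslaw's issue by representation.
The 1/3 is divided into 2 equal shares of 1/6 among Franciszka, Nadia.
Franciszka predeceased; the 1/6 allotted to Franciszka's branch passes to Franciszka's issue by representation.
The 1/6 is divided into 2 equal shares of 1/12 among Zofia, Radoslaw.
Zofia is living and takes 1/12.
Radoslaw is living and takes 1/12.
Nadia is living and takes 1/6.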